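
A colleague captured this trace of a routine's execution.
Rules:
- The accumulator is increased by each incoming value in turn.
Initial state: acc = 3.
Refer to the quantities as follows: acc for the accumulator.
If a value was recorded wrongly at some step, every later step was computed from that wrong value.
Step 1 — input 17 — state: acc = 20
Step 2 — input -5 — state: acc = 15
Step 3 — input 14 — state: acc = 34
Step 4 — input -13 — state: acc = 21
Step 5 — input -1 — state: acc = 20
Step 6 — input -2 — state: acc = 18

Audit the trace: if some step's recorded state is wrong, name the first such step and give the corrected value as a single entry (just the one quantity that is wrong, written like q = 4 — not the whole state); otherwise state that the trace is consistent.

Step 1: acc = 3 + 17 = 20 — in agreement.
Step 2: acc = 20 + -5 = 15 — agrees with the trace.
Step 3: acc = 15 + 14 = 29 — the trace has a different value.
First incorrect step: 3; the correct value is acc = 29.

step 3, acc = 29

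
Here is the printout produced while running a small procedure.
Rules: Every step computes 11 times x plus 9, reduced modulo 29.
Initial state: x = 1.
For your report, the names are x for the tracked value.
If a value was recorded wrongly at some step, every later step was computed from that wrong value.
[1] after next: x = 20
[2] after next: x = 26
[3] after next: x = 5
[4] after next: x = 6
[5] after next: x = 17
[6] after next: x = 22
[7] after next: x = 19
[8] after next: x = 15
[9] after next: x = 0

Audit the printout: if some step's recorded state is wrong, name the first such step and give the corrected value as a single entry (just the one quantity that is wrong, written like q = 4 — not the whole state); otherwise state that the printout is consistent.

Step 1: x = (11*1 + 9) mod 29 = 20 — agrees with the printout.
Step 2: x = (11*20 + 9) mod 29 = 26 — no discrepancy.
Step 3: x = (11*26 + 9) mod 29 = 5 — checks out.
Step 4: x = (11*5 + 9) mod 29 = 6 — exactly as logged.
Step 5: x = (11*6 + 9) mod 29 = 17 — verified.
Step 6: x = (11*17 + 9) mod 29 = 22 — checks out.
Step 7: x = (11*22 + 9) mod 29 = 19 — matches.
Step 8: x = (11*19 + 9) mod 29 = 15 — in agreement.
Step 9: x = (11*15 + 9) mod 29 = 0 — consistent with the printout.
Nothing is out of place; the run is error-free.

no error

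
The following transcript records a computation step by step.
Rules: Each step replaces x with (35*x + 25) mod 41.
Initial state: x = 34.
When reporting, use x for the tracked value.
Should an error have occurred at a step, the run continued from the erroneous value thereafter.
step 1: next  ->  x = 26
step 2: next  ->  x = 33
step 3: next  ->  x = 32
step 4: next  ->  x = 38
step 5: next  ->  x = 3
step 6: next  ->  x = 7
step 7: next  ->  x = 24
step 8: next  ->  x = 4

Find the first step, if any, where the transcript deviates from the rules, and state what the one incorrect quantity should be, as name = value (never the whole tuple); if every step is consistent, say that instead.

step 5, x = 2

Recomputing the run from the initial state:
step 1: x = 26
step 2: x = 33
step 3: x = 32
step 4: x = 38
step 5: x = 2
step 6: x = 13
step 7: x = 29
step 8: x = 15
The first disagreement with the transcript is at step 5, where the value should be x = 2.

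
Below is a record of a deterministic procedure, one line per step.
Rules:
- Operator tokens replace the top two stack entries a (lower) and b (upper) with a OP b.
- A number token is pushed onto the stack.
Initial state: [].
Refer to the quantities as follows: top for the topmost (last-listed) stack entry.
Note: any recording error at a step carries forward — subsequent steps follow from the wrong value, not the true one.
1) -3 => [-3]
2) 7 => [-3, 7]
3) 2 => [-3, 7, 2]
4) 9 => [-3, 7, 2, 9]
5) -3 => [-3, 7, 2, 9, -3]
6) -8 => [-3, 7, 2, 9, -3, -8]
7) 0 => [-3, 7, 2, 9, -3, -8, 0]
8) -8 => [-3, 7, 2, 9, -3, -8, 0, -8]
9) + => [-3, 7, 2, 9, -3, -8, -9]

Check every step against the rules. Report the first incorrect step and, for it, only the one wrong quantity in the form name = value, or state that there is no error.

Step 1: push -3: top = -3 — checks out.
Step 2: push 7: top = 7 — in agreement.
Step 3: push 2: top = 2 — exactly as logged.
Step 4: push 9: top = 9 — exactly as logged.
Step 5: push -3: top = -3 — in agreement.
Step 6: push -8: top = -8 — exactly as logged.
Step 7: push 0: top = 0 — in agreement.
Step 8: push -8: top = -8 — matches.
Step 9: 0 + -8 = -8 — a discrepancy with the record.
First incorrect step: 9; the correct value is top = -8.

step 9, top = -8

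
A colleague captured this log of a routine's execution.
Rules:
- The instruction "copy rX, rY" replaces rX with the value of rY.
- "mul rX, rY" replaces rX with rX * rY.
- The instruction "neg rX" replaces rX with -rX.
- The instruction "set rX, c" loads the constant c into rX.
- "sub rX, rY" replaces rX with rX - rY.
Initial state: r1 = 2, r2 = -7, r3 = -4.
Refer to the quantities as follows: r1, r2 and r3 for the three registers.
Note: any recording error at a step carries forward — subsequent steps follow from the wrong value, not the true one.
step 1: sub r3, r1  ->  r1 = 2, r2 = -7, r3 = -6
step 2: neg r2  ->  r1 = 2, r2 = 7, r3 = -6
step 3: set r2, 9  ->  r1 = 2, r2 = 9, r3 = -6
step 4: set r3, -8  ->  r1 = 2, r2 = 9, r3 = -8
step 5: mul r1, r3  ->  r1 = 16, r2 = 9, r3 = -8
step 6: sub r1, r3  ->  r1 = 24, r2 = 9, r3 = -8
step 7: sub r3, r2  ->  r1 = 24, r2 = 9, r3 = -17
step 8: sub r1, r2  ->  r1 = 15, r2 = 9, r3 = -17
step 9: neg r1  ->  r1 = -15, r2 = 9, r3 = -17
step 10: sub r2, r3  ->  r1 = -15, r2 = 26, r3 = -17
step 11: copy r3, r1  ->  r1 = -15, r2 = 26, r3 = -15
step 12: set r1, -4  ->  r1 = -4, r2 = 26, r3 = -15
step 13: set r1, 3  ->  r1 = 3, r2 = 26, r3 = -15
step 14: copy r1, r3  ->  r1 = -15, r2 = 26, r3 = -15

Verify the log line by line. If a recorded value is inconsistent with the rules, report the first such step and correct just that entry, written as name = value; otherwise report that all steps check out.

Step 1: r3 = -4 - 2 = -6 — same as recorded.
Step 2: r2 = -(-7) = 7 — in agreement.
Step 3: r2 = 9 — in agreement.
Step 4: r3 = -8 — exactly as logged.
Step 5: r1 = 2 * -8 = -16 — first mismatch against the log.
The earliest wrong entry is at step 5: it should read r1 = -16.

step 5, r1 = -16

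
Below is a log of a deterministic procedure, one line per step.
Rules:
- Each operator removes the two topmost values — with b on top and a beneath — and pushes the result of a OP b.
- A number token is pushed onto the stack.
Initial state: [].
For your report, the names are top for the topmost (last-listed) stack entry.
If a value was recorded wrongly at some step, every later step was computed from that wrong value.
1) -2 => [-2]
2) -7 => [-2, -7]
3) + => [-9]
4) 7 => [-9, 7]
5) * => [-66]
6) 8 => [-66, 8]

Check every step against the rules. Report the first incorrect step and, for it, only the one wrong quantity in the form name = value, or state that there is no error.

step 5, top = -63

Recomputing the run from the initial state:
step 1: [-2]
step 2: [-2, -7]
step 3: [-9]
step 4: [-9, 7]
step 5: [-63]
step 6: [-63, 8]
The first disagreement with the log is at step 5, where the value should be top = -63.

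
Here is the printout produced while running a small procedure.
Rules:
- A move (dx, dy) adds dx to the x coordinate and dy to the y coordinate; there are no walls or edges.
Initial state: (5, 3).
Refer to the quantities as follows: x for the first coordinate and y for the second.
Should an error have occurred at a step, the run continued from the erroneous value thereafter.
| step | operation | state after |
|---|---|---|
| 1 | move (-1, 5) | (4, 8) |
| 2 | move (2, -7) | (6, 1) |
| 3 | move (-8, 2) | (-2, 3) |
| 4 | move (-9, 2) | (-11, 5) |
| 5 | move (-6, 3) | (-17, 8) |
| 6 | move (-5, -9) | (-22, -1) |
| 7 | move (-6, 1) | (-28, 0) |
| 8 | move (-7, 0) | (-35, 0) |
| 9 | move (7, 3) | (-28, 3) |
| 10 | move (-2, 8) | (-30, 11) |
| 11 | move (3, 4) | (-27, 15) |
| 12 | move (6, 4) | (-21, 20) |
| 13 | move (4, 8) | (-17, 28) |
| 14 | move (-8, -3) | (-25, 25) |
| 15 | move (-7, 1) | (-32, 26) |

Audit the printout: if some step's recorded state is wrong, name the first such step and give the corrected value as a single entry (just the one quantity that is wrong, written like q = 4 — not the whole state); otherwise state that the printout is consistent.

1. x = 5 + (-1) = 4, y = 3 + (5) = 8 (matches)
2. x = 4 + (2) = 6, y = 8 + (-7) = 1 (matches)
3. x = 6 + (-8) = -2, y = 1 + (2) = 3 (consistent with the printout)
4. x = -2 + (-9) = -11, y = 3 + (2) = 5 (verified)
5. x = -11 + (-6) = -17, y = 5 + (3) = 8 (no discrepancy)
6. x = -17 + (-5) = -22, y = 8 + (-9) = -1 (agrees with the printout)
7. x = -22 + (-6) = -28, y = -1 + (1) = 0 (no discrepancy)
8. x = -28 + (-7) = -35, y = 0 + (0) = 0 (no discrepancy)
9. x = -35 + (7) = -28, y = 0 + (3) = 3 (checks out)
10. x = -28 + (-2) = -30, y = 3 + (8) = 11 (same as recorded)
11. x = -30 + (3) = -27, y = 11 + (4) = 15 (verified)
12. x = -27 + (6) = -21, y = 15 + (4) = 19 (first mismatch against the printout)
The audit stops at step 12: the recorded entry is wrong and should be y = 19.

step 12, y = 19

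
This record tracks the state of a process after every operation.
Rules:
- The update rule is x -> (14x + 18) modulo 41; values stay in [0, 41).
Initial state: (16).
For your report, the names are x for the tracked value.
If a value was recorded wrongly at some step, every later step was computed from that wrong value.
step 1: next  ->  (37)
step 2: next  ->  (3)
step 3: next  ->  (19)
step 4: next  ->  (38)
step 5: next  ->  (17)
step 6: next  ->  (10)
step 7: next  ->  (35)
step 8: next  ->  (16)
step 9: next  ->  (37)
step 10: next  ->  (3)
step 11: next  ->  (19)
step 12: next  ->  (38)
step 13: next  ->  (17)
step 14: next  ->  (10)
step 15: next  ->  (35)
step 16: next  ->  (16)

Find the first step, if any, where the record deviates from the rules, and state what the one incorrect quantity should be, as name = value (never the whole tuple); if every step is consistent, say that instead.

1. x = (14*16 + 18) mod 41 = 37 (same as recorded)
2. x = (14*37 + 18) mod 41 = 3 (confirmed correct)
3. x = (14*3 + 18) mod 41 = 19 (consistent with the record)
4. x = (14*19 + 18) mod 41 = 38 (same as recorded)
5. x = (14*38 + 18) mod 41 = 17 (checks out)
6. x = (14*17 + 18) mod 41 = 10 (matches)
7. x = (14*10 + 18) mod 41 = 35 (confirmed correct)
8. x = (14*35 + 18) mod 41 = 16 (same as recorded)
9. x = (14*16 + 18) mod 41 = 37 (checks out)
10. x = (14*37 + 18) mod 41 = 3 (same as recorded)
11. x = (14*3 + 18) mod 41 = 19 (consistent with the record)
12. x = (14*19 + 18) mod 41 = 38 (no discrepancy)
13. x = (14*38 + 18) mod 41 = 17 (confirmed correct)
14. x = (14*17 + 18) mod 41 = 10 (verified)
15. x = (14*10 + 18) mod 41 = 35 (agrees with the record)
16. x = (14*35 + 18) mod 41 = 16 (checks out)
Every step is consistent.

no error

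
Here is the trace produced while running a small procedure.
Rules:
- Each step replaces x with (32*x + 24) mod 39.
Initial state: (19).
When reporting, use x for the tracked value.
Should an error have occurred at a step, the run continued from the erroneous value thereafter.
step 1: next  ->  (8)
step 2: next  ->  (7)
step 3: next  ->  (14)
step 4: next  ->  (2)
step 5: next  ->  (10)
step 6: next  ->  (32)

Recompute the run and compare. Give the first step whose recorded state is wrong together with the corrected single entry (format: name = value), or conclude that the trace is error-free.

step 4, x = 4

1. x = (32*19 + 24) mod 39 = 8 (matches)
2. x = (32*8 + 24) mod 39 = 7 (agrees with the trace)
3. x = (32*7 + 24) mod 39 = 14 (agrees with the trace)
4. x = (32*14 + 24) mod 39 = 4 (first mismatch against the trace)
That makes step 4 the first incorrect line — x = 4 is what it should show.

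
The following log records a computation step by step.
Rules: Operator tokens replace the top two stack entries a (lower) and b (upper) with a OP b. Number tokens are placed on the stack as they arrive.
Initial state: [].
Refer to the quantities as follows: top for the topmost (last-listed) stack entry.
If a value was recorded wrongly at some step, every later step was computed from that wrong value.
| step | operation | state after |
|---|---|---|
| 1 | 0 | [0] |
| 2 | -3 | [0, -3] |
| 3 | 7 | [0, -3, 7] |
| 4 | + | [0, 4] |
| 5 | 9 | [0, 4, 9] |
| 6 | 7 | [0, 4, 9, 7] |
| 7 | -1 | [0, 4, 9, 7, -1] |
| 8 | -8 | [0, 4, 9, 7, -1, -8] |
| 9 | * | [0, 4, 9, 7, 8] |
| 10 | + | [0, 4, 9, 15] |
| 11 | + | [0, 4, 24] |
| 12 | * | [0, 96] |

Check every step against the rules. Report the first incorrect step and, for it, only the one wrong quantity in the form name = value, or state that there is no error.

no error

1. push 0: top = 0 (verified)
2. push -3: top = -3 (exactly as logged)
3. push 7: top = 7 (agrees with the log)
4. -3 + 7 = 4 (matches)
5. push 9: top = 9 (no discrepancy)
6. push 7: top = 7 (exactly as logged)
7. push -1: top = -1 (checks out)
8. push -8: top = -8 (confirmed correct)
9. -1 * -8 = 8 (same as recorded)
10. 7 + 8 = 15 (matches)
11. 9 + 15 = 24 (exactly as logged)
12. 4 * 24 = 96 (agrees with the log)
All entries verified; no error found.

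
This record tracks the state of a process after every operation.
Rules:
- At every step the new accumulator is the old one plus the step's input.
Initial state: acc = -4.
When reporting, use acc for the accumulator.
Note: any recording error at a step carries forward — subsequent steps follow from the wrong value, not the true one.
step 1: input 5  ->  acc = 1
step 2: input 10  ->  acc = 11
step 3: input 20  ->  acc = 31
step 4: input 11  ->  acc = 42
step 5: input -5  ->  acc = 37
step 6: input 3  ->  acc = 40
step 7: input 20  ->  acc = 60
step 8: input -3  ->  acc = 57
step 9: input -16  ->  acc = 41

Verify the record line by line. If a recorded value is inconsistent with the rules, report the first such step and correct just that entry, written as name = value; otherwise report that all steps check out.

no error

step 1: acc = -4 + 5 = 1 -> same as recorded
step 2: acc = 1 + 10 = 11 -> confirmed correct
step 3: acc = 11 + 20 = 31 -> agrees with the record
step 4: acc = 31 + 11 = 42 -> exactly as logged
step 5: acc = 42 + -5 = 37 -> consistent with the record
step 6: acc = 37 + 3 = 40 -> agrees with the record
step 7: acc = 40 + 20 = 60 -> checks out
step 8: acc = 60 + -3 = 57 -> same as recorded
step 9: acc = 57 + -16 = 41 -> confirmed correct
No step deviates from the rules.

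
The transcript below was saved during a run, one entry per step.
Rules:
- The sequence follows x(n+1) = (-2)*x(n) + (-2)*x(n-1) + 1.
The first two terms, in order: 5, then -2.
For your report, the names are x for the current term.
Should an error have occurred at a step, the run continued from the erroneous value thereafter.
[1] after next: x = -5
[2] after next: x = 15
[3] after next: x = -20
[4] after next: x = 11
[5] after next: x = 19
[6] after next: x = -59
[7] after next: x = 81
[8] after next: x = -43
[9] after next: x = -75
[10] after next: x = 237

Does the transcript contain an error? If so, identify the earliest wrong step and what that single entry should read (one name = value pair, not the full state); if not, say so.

step 3, x = -19

Step 1: x = -2*(-2) + (-2)*(5) + (1) = -5 — matches.
Step 2: x = -2*(-5) + (-2)*(-2) + (1) = 15 — consistent with the transcript.
Step 3: x = -2*(15) + (-2)*(-5) + (1) = -19 — not what was recorded.
So the first discrepancy is step 3, where the right value is x = -19.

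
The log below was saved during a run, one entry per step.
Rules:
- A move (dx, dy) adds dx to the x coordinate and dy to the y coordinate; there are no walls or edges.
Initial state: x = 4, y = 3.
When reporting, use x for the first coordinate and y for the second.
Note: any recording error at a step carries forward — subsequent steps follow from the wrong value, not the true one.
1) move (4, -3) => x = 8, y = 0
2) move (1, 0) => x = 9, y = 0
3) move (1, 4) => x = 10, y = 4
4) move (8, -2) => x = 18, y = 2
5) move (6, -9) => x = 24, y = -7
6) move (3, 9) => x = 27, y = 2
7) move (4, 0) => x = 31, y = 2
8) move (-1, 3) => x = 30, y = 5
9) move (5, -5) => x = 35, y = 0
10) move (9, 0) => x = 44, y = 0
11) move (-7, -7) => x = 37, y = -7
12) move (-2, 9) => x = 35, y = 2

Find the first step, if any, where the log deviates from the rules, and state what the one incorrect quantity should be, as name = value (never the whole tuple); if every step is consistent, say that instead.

no error

Recomputing the run from the initial state:
step 1: x = 8, y = 0
step 2: x = 9, y = 0
step 3: x = 10, y = 4
step 4: x = 18, y = 2
step 5: x = 24, y = -7
step 6: x = 27, y = 2
step 7: x = 31, y = 2
step 8: x = 30, y = 5
step 9: x = 35, y = 0
step 10: x = 44, y = 0
step 11: x = 37, y = -7
step 12: x = 35, y = 2
This matches the log at every step.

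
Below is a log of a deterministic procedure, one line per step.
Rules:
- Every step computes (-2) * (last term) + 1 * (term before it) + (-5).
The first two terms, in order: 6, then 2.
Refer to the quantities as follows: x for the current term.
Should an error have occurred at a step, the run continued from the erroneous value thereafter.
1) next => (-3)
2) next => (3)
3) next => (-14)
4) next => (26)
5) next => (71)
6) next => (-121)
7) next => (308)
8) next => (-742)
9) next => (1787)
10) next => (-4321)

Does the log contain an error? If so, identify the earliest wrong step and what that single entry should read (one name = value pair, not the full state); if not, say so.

Step 1: x = -2*(2) + (1)*(6) + (-5) = -3 — exactly as logged.
Step 2: x = -2*(-3) + (1)*(2) + (-5) = 3 — agrees with the log.
Step 3: x = -2*(3) + (1)*(-3) + (-5) = -14 — verified.
Step 4: x = -2*(-14) + (1)*(3) + (-5) = 26 — exactly as logged.
Step 5: x = -2*(26) + (1)*(-14) + (-5) = -71 — the log disagrees here.
So the first discrepancy is step 5, where the right value is x = -71.

step 5, x = -71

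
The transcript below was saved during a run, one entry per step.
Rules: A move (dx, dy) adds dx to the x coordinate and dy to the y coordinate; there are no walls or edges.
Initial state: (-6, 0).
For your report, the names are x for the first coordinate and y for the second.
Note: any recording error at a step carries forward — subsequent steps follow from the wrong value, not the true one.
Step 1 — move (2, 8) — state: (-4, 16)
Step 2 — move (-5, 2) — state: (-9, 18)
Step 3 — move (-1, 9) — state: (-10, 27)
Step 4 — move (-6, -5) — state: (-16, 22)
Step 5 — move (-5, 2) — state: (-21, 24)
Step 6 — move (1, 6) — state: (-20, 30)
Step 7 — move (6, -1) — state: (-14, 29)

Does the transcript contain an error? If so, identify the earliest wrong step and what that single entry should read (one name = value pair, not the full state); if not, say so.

step 1, y = 8

Recomputing the run from the initial state:
step 1: x = -4, y = 8
step 2: x = -9, y = 10
step 3: x = -10, y = 19
step 4: x = -16, y = 14
step 5: x = -21, y = 16
step 6: x = -20, y = 22
step 7: x = -14, y = 21
The first disagreement with the transcript is at step 1, where the value should be y = 8.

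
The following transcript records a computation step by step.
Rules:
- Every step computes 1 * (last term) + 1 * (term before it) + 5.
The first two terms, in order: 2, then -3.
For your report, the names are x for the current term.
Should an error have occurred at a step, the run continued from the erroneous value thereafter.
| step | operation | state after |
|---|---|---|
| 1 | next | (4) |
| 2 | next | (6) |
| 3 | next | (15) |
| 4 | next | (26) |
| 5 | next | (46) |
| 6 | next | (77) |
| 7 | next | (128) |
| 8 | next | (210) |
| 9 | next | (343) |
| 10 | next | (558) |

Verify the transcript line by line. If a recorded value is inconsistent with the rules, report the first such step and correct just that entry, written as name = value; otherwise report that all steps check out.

Step 1: x = 1*(-3) + (1)*(2) + (5) = 4 — consistent with the transcript.
Step 2: x = 1*(4) + (1)*(-3) + (5) = 6 — exactly as logged.
Step 3: x = 1*(6) + (1)*(4) + (5) = 15 — matches.
Step 4: x = 1*(15) + (1)*(6) + (5) = 26 — agrees with the transcript.
Step 5: x = 1*(26) + (1)*(15) + (5) = 46 — confirmed correct.
Step 6: x = 1*(46) + (1)*(26) + (5) = 77 — confirmed correct.
Step 7: x = 1*(77) + (1)*(46) + (5) = 128 — checks out.
Step 8: x = 1*(128) + (1)*(77) + (5) = 210 — verified.
Step 9: x = 1*(210) + (1)*(128) + (5) = 343 — checks out.
Step 10: x = 1*(343) + (1)*(210) + (5) = 558 — consistent with the transcript.
Nothing is out of place; the run is error-free.

no error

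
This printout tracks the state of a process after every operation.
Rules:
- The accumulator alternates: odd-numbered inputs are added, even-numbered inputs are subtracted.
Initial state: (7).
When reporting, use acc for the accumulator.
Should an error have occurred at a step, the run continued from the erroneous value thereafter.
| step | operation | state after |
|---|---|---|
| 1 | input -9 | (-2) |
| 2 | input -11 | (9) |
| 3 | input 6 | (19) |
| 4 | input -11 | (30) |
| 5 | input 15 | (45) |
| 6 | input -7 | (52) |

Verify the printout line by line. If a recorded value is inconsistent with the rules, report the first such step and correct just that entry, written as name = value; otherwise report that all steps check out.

Step 1: acc = 7 + -9 = -2 — same as recorded.
Step 2: acc = -2 - -11 = 9 — confirmed correct.
Step 3: acc = 9 + 6 = 15 — the printout disagrees here.
Conclusion: step 3 carries the first error; the entry should be acc = 15.

step 3, acc = 15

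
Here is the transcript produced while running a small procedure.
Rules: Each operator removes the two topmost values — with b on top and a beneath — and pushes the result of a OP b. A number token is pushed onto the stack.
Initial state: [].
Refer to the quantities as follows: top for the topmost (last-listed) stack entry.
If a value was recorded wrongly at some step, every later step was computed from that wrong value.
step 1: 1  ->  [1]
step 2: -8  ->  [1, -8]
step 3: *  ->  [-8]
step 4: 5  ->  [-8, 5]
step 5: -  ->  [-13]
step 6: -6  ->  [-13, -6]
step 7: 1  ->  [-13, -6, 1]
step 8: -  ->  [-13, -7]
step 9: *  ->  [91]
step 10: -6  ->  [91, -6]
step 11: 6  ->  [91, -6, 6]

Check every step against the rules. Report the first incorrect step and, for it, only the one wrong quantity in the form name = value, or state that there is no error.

no error

1. push 1: top = 1 (matches)
2. push -8: top = -8 (agrees with the transcript)
3. 1 * -8 = -8 (verified)
4. push 5: top = 5 (same as recorded)
5. -8 - 5 = -13 (no discrepancy)
6. push -6: top = -6 (exactly as logged)
7. push 1: top = 1 (no discrepancy)
8. -6 - 1 = -7 (matches)
9. -13 * -7 = 91 (same as recorded)
10. push -6: top = -6 (in agreement)
11. push 6: top = 6 (confirmed correct)
All steps check out; nothing to correct.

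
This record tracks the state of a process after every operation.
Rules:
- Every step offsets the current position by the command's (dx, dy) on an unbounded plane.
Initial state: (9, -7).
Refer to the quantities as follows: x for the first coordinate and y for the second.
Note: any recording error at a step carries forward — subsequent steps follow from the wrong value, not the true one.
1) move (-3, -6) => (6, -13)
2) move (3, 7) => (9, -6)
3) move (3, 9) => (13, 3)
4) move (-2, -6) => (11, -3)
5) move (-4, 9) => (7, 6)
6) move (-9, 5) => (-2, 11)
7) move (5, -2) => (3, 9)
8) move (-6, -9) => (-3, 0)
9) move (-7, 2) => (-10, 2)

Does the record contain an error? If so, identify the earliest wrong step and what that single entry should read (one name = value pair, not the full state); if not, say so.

Recomputing the run from the initial state:
step 1: x = 6, y = -13
step 2: x = 9, y = -6
step 3: x = 12, y = 3
step 4: x = 10, y = -3
step 5: x = 6, y = 6
step 6: x = -3, y = 11
step 7: x = 2, y = 9
step 8: x = -4, y = 0
step 9: x = -11, y = 2
The first disagreement with the record is at step 3, where the value should be x = 12.

step 3, x = 12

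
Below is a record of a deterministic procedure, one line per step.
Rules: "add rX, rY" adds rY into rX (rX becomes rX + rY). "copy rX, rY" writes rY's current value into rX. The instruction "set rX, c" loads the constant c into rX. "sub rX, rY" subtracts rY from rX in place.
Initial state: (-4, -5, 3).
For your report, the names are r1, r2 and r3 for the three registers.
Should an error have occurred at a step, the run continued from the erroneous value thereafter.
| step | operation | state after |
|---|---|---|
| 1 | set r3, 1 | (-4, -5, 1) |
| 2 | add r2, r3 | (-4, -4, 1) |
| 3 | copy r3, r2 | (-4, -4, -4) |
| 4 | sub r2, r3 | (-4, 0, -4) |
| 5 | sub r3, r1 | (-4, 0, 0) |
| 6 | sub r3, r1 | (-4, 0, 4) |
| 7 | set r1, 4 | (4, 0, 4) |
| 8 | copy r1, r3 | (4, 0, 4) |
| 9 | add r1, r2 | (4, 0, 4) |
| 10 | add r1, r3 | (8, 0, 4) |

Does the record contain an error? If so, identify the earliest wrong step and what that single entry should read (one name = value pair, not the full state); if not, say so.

Step 1: r3 = 1 — matches.
Step 2: r2 = -5 + 1 = -4 — no discrepancy.
Step 3: r3 = -4 — in agreement.
Step 4: r2 = -4 - -4 = 0 — exactly as logged.
Step 5: r3 = -4 - -4 = 0 — same as recorded.
Step 6: r3 = 0 - -4 = 4 — exactly as logged.
Step 7: r1 = 4 — confirmed correct.
Step 8: r1 = 4 — exactly as logged.
Step 9: r1 = 4 + 0 = 4 — agrees with the record.
Step 10: r1 = 4 + 4 = 8 — matches.
Nothing is out of place; the run is error-free.

no error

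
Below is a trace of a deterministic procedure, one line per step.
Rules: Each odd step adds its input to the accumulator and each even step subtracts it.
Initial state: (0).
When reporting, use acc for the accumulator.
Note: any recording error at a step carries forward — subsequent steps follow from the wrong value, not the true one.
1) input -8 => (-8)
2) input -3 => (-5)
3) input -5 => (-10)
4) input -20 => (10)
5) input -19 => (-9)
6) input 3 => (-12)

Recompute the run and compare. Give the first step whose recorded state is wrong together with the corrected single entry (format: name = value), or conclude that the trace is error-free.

no error

Step 1: acc = 0 + -8 = -8 — agrees with the trace.
Step 2: acc = -8 - -3 = -5 — in agreement.
Step 3: acc = -5 + -5 = -10 — exactly as logged.
Step 4: acc = -10 - -20 = 10 — same as recorded.
Step 5: acc = 10 + -19 = -9 — agrees with the trace.
Step 6: acc = -9 - 3 = -12 — verified.
All entries verified; no error found.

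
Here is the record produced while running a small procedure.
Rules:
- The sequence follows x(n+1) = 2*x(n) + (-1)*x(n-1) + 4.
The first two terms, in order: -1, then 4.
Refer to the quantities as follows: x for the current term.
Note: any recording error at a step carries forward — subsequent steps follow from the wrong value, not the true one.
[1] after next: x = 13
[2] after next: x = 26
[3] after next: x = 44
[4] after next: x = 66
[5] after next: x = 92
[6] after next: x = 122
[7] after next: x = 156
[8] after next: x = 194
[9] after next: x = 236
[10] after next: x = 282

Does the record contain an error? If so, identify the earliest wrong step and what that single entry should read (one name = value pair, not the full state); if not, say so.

1. x = 2*(4) + (-1)*(-1) + (4) = 13 (agrees with the record)
2. x = 2*(13) + (-1)*(4) + (4) = 26 (exactly as logged)
3. x = 2*(26) + (-1)*(13) + (4) = 43 (the record has a different value)
Step 3 is the first one off; corrected, x = 43.

step 3, x = 43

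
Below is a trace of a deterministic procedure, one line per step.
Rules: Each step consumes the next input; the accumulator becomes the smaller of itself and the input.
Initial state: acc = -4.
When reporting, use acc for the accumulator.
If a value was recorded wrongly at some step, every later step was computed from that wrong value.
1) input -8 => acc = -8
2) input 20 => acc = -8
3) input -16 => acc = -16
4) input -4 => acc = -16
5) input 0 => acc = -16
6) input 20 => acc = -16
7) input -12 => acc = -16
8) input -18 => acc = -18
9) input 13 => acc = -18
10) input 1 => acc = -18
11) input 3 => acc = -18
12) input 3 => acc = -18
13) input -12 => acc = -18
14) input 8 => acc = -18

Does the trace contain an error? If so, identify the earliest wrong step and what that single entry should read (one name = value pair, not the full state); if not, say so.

Recomputing the run from the initial state:
step 1: acc = -8
step 2: acc = -8
step 3: acc = -16
step 4: acc = -16
step 5: acc = -16
step 6: acc = -16
step 7: acc = -16
step 8: acc = -18
step 9: acc = -18
step 10: acc = -18
step 11: acc = -18
step 12: acc = -18
step 13: acc = -18
step 14: acc = -18
This matches the trace at every step.

no error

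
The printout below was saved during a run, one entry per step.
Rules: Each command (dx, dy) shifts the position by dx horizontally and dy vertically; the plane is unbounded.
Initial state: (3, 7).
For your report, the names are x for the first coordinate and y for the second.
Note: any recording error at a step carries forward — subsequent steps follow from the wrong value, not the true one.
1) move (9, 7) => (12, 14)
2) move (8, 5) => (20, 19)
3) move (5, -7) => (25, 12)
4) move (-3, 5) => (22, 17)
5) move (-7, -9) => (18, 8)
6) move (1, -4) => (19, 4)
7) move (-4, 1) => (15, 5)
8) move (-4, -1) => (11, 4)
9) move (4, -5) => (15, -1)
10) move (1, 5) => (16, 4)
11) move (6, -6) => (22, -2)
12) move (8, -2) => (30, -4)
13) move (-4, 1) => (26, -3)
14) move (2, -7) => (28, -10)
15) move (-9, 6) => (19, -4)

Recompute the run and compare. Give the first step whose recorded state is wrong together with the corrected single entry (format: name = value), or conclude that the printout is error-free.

step 5, x = 15

step 1: x = 3 + (9) = 12, y = 7 + (7) = 14 -> matches
step 2: x = 12 + (8) = 20, y = 14 + (5) = 19 -> agrees with the printout
step 3: x = 20 + (5) = 25, y = 19 + (-7) = 12 -> exactly as logged
step 4: x = 25 + (-3) = 22, y = 12 + (5) = 17 -> confirmed correct
step 5: x = 22 + (-7) = 15, y = 17 + (-9) = 8 -> the printout has a different value
The earliest wrong entry is at step 5: it should read x = 15.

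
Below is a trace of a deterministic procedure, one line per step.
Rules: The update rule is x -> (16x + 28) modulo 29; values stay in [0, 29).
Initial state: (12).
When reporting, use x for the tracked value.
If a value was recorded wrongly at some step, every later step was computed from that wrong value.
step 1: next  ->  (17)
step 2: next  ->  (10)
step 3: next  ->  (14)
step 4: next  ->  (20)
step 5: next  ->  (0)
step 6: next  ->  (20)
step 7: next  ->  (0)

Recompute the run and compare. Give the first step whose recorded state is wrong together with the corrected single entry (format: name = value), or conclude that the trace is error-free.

step 6, x = 28

1. x = (16*12 + 28) mod 29 = 17 (agrees with the trace)
2. x = (16*17 + 28) mod 29 = 10 (agrees with the trace)
3. x = (16*10 + 28) mod 29 = 14 (exactly as logged)
4. x = (16*14 + 28) mod 29 = 20 (no discrepancy)
5. x = (16*20 + 28) mod 29 = 0 (matches)
6. x = (16*0 + 28) mod 29 = 28 (the entry is off here)
The earliest wrong entry is at step 6: it should read x = 28.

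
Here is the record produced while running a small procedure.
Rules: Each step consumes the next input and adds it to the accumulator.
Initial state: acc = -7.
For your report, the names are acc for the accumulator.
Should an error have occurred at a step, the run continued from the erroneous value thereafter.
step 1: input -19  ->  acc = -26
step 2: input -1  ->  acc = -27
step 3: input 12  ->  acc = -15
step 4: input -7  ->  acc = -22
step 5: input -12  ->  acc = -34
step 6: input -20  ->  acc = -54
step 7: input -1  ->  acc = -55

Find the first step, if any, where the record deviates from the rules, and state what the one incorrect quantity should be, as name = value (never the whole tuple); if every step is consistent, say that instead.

Step 1: acc = -7 + -19 = -26 — confirmed correct.
Step 2: acc = -26 + -1 = -27 — matches.
Step 3: acc = -27 + 12 = -15 — no discrepancy.
Step 4: acc = -15 + -7 = -22 — no discrepancy.
Step 5: acc = -22 + -12 = -34 — consistent with the record.
Step 6: acc = -34 + -20 = -54 — confirmed correct.
Step 7: acc = -54 + -1 = -55 — no discrepancy.
The whole run recomputes cleanly — no discrepancies.

no error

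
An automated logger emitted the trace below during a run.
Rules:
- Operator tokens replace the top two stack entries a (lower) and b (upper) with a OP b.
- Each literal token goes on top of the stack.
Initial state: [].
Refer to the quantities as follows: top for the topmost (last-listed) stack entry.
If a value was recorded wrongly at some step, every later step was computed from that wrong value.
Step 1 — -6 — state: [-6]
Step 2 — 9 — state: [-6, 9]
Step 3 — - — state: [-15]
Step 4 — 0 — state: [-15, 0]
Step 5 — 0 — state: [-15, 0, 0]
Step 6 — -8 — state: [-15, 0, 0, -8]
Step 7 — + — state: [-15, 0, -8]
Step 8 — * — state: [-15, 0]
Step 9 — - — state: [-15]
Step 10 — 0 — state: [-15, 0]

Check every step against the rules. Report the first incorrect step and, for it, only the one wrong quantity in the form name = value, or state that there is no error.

Recomputing the run from the initial state:
step 1: [-6]
step 2: [-6, 9]
step 3: [-15]
step 4: [-15, 0]
step 5: [-15, 0, 0]
step 6: [-15, 0, 0, -8]
step 7: [-15, 0, -8]
step 8: [-15, 0]
step 9: [-15]
step 10: [-15, 0]
This matches the trace at every step.

no error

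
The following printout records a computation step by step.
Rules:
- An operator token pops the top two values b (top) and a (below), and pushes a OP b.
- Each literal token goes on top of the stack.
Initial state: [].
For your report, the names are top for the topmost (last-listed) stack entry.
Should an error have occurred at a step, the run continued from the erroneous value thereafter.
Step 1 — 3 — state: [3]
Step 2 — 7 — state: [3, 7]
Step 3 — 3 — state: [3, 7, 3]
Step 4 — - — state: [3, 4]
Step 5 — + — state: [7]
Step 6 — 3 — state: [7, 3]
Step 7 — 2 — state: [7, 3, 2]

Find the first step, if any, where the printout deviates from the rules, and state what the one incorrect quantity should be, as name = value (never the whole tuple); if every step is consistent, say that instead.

step 1: push 3: top = 3 -> exactly as logged
step 2: push 7: top = 7 -> agrees with the printout
step 3: push 3: top = 3 -> agrees with the printout
step 4: 7 - 3 = 4 -> verified
step 5: 3 + 4 = 7 -> exactly as logged
step 6: push 3: top = 3 -> matches
step 7: push 2: top = 2 -> same as recorded
Every step is consistent.

no error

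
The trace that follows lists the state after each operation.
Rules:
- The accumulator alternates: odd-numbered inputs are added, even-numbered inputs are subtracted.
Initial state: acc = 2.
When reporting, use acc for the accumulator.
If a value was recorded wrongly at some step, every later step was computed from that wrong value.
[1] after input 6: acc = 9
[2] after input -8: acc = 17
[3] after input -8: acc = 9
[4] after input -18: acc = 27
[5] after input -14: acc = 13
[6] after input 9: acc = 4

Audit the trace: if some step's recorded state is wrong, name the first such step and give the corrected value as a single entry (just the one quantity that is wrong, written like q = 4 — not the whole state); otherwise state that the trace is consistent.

1. acc = 2 + 6 = 8 (the trace has a different value)
First deviation found at step 1; the corrected entry is acc = 8.

step 1, acc = 8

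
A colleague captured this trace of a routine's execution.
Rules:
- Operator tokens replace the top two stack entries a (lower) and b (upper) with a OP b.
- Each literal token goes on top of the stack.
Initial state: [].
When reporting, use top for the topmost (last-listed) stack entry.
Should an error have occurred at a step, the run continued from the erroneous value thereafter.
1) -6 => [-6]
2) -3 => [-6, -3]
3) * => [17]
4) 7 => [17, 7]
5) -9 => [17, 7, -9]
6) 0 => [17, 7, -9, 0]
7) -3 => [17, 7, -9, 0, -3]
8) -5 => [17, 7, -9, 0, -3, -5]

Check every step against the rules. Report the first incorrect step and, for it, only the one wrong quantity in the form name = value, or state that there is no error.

Recomputing the run from the initial state:
step 1: [-6]
step 2: [-6, -3]
step 3: [18]
step 4: [18, 7]
step 5: [18, 7, -9]
step 6: [18, 7, -9, 0]
step 7: [18, 7, -9, 0, -3]
step 8: [18, 7, -9, 0, -3, -5]
The first disagreement with the trace is at step 3, where the value should be top = 18.

step 3, top = 18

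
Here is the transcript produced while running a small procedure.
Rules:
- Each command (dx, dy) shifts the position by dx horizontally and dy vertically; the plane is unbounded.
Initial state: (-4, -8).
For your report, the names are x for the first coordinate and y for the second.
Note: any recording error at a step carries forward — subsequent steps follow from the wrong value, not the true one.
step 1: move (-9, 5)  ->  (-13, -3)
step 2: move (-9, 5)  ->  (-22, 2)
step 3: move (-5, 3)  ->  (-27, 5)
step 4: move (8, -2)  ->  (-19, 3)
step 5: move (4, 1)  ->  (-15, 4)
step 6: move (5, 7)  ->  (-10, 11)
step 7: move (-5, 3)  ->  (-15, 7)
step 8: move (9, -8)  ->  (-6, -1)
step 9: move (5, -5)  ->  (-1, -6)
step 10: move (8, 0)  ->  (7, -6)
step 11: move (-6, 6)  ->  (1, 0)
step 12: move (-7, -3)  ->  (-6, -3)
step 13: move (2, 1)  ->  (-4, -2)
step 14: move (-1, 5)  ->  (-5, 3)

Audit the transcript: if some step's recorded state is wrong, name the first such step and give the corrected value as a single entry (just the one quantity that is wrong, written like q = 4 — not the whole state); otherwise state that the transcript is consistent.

step 7, y = 14

Recomputing the run from the initial state:
step 1: x = -13, y = -3
step 2: x = -22, y = 2
step 3: x = -27, y = 5
step 4: x = -19, y = 3
step 5: x = -15, y = 4
step 6: x = -10, y = 11
step 7: x = -15, y = 14
step 8: x = -6, y = 6
step 9: x = -1, y = 1
step 10: x = 7, y = 1
step 11: x = 1, y = 7
step 12: x = -6, y = 4
step 13: x = -4, y = 5
step 14: x = -5, y = 10
The first disagreement with the transcript is at step 7, where the value should be y = 14.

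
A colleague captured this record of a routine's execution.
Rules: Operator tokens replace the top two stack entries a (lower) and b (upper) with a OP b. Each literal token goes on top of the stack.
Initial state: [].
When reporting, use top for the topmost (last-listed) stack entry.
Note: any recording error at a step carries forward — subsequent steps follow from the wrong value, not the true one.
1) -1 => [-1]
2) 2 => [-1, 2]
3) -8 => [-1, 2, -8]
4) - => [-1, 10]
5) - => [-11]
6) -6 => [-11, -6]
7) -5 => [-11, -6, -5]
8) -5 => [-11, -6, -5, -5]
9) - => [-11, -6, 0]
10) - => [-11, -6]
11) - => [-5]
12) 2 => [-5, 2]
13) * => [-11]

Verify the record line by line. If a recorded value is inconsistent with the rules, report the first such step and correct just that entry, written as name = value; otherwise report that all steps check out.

Step 1: push -1: top = -1 — no discrepancy.
Step 2: push 2: top = 2 — agrees with the record.
Step 3: push -8: top = -8 — agrees with the record.
Step 4: 2 - -8 = 10 — same as recorded.
Step 5: -1 - 10 = -11 — matches.
Step 6: push -6: top = -6 — exactly as logged.
Step 7: push -5: top = -5 — checks out.
Step 8: push -5: top = -5 — consistent with the record.
Step 9: -5 - -5 = 0 — same as recorded.
Step 10: -6 - 0 = -6 — verified.
Step 11: -11 - -6 = -5 — verified.
Step 12: push 2: top = 2 — verified.
Step 13: -5 * 2 = -10 — the recorded entry deviates here.
That makes step 13 the first incorrect line — top = -10 is what it should show.

step 13, top = -10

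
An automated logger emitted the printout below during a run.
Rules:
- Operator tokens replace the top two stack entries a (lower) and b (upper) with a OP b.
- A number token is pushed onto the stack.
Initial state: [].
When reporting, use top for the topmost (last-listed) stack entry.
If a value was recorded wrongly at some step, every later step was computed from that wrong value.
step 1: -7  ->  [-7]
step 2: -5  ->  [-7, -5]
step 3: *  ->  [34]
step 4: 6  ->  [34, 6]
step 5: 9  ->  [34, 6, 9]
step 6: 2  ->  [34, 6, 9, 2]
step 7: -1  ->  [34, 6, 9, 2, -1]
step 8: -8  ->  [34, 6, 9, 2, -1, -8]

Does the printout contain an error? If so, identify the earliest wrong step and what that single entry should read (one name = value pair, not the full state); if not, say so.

Recomputing the run from the initial state:
step 1: [-7]
step 2: [-7, -5]
step 3: [35]
step 4: [35, 6]
step 5: [35, 6, 9]
step 6: [35, 6, 9, 2]
step 7: [35, 6, 9, 2, -1]
step 8: [35, 6, 9, 2, -1, -8]
The first disagreement with the printout is at step 3, where the value should be top = 35.

step 3, top = 35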